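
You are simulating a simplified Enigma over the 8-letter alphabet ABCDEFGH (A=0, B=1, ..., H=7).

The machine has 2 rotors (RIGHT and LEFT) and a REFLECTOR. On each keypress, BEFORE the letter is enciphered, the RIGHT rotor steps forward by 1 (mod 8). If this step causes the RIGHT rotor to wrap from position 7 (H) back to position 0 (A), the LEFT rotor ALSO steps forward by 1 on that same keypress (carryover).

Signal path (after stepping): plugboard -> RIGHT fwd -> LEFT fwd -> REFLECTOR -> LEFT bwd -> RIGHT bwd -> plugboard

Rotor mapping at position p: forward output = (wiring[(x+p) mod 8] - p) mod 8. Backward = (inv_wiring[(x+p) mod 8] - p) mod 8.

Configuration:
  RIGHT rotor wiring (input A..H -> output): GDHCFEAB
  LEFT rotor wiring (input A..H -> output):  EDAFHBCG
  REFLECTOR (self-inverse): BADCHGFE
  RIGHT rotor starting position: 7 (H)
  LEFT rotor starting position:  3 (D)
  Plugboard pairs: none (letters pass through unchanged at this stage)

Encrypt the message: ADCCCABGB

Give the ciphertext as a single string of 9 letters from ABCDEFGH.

Char 1 ('A'): step: R->0, L->4 (L advanced); A->plug->A->R->G->L->E->refl->H->L'->F->R'->E->plug->E
Char 2 ('D'): step: R->1, L=4; D->plug->D->R->E->L->A->refl->B->L'->H->R'->F->plug->F
Char 3 ('C'): step: R->2, L=4; C->plug->C->R->D->L->C->refl->D->L'->A->R'->B->plug->B
Char 4 ('C'): step: R->3, L=4; C->plug->C->R->B->L->F->refl->G->L'->C->R'->B->plug->B
Char 5 ('C'): step: R->4, L=4; C->plug->C->R->E->L->A->refl->B->L'->H->R'->F->plug->F
Char 6 ('A'): step: R->5, L=4; A->plug->A->R->H->L->B->refl->A->L'->E->R'->C->plug->C
Char 7 ('B'): step: R->6, L=4; B->plug->B->R->D->L->C->refl->D->L'->A->R'->C->plug->C
Char 8 ('G'): step: R->7, L=4; G->plug->G->R->F->L->H->refl->E->L'->G->R'->F->plug->F
Char 9 ('B'): step: R->0, L->5 (L advanced); B->plug->B->R->D->L->H->refl->E->L'->A->R'->G->plug->G

Answer: EFBBFCCFG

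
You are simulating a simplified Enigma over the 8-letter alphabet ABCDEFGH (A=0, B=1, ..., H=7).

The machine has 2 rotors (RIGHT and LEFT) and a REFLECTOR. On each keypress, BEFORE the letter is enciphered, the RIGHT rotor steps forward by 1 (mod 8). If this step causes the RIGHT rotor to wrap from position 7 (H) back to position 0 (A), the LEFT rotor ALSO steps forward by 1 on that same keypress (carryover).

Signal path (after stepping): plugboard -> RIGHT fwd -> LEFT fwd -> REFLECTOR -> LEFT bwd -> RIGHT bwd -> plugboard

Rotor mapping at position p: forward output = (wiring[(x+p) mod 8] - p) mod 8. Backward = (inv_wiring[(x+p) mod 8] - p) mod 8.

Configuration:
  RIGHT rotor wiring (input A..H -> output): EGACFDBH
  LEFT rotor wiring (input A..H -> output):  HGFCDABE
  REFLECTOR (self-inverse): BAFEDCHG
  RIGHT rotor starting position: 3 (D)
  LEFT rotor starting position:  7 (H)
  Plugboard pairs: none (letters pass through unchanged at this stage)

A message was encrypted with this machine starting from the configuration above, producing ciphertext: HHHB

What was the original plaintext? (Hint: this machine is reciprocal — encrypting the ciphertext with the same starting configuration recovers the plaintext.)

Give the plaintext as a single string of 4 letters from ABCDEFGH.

Answer: ADFG

Derivation:
Char 1 ('H'): step: R->4, L=7; H->plug->H->R->G->L->B->refl->A->L'->B->R'->A->plug->A
Char 2 ('H'): step: R->5, L=7; H->plug->H->R->A->L->F->refl->C->L'->H->R'->D->plug->D
Char 3 ('H'): step: R->6, L=7; H->plug->H->R->F->L->E->refl->D->L'->E->R'->F->plug->F
Char 4 ('B'): step: R->7, L=7; B->plug->B->R->F->L->E->refl->D->L'->E->R'->G->plug->G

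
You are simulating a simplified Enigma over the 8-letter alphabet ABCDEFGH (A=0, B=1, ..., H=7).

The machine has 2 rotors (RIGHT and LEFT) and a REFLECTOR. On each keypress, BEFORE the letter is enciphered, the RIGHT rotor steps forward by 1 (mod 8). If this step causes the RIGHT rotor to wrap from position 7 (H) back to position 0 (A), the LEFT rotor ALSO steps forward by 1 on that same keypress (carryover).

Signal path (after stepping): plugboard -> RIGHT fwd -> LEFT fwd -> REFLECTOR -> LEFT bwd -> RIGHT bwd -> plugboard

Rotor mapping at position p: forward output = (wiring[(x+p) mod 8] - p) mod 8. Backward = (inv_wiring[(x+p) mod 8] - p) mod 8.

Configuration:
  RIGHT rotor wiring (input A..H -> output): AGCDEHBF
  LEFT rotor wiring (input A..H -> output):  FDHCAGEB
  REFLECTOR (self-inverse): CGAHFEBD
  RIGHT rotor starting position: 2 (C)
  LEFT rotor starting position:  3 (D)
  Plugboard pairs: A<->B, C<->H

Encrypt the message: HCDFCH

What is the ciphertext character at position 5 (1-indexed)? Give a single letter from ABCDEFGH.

Char 1 ('H'): step: R->3, L=3; H->plug->C->R->E->L->G->refl->B->L'->D->R'->G->plug->G
Char 2 ('C'): step: R->4, L=3; C->plug->H->R->H->L->E->refl->F->L'->B->R'->D->plug->D
Char 3 ('D'): step: R->5, L=3; D->plug->D->R->D->L->B->refl->G->L'->E->R'->B->plug->A
Char 4 ('F'): step: R->6, L=3; F->plug->F->R->F->L->C->refl->A->L'->G->R'->G->plug->G
Char 5 ('C'): step: R->7, L=3; C->plug->H->R->C->L->D->refl->H->L'->A->R'->G->plug->G

G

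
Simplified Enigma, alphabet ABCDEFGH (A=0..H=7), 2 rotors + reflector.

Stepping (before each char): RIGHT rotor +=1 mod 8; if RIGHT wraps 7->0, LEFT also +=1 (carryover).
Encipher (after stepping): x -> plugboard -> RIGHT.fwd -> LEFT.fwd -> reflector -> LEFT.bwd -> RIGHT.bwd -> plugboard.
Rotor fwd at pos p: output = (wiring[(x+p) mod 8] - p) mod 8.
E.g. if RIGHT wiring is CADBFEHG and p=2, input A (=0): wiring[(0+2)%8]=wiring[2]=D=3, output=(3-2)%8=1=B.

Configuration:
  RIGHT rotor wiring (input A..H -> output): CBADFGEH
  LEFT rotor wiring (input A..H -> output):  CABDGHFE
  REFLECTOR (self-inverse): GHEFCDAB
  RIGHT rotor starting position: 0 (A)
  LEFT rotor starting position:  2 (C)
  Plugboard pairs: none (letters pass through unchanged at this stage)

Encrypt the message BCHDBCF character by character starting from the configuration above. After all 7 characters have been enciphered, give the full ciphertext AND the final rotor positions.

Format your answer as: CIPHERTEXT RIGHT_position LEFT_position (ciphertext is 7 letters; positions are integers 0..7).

Char 1 ('B'): step: R->1, L=2; B->plug->B->R->H->L->G->refl->A->L'->G->R'->G->plug->G
Char 2 ('C'): step: R->2, L=2; C->plug->C->R->D->L->F->refl->D->L'->E->R'->D->plug->D
Char 3 ('H'): step: R->3, L=2; H->plug->H->R->F->L->C->refl->E->L'->C->R'->B->plug->B
Char 4 ('D'): step: R->4, L=2; D->plug->D->R->D->L->F->refl->D->L'->E->R'->G->plug->G
Char 5 ('B'): step: R->5, L=2; B->plug->B->R->H->L->G->refl->A->L'->G->R'->G->plug->G
Char 6 ('C'): step: R->6, L=2; C->plug->C->R->E->L->D->refl->F->L'->D->R'->D->plug->D
Char 7 ('F'): step: R->7, L=2; F->plug->F->R->G->L->A->refl->G->L'->H->R'->G->plug->G
Final: ciphertext=GDBGGDG, RIGHT=7, LEFT=2

Answer: GDBGGDG 7 2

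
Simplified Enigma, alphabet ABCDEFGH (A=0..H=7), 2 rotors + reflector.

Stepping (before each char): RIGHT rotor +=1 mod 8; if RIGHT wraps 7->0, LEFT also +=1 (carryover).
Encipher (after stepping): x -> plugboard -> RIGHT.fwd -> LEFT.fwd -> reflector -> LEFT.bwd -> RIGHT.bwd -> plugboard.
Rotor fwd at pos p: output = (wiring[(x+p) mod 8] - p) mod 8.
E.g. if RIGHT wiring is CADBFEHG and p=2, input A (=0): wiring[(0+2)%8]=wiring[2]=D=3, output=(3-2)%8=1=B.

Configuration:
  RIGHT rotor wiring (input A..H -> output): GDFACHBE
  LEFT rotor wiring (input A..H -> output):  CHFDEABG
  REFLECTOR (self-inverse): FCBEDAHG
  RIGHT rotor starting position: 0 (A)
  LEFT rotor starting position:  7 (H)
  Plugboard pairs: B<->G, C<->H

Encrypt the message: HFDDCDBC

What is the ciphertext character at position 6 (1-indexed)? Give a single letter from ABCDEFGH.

Char 1 ('H'): step: R->1, L=7; H->plug->C->R->H->L->C->refl->B->L'->G->R'->E->plug->E
Char 2 ('F'): step: R->2, L=7; F->plug->F->R->C->L->A->refl->F->L'->F->R'->D->plug->D
Char 3 ('D'): step: R->3, L=7; D->plug->D->R->G->L->B->refl->C->L'->H->R'->B->plug->G
Char 4 ('D'): step: R->4, L=7; D->plug->D->R->A->L->H->refl->G->L'->D->R'->B->plug->G
Char 5 ('C'): step: R->5, L=7; C->plug->H->R->F->L->F->refl->A->L'->C->R'->A->plug->A
Char 6 ('D'): step: R->6, L=7; D->plug->D->R->F->L->F->refl->A->L'->C->R'->F->plug->F

F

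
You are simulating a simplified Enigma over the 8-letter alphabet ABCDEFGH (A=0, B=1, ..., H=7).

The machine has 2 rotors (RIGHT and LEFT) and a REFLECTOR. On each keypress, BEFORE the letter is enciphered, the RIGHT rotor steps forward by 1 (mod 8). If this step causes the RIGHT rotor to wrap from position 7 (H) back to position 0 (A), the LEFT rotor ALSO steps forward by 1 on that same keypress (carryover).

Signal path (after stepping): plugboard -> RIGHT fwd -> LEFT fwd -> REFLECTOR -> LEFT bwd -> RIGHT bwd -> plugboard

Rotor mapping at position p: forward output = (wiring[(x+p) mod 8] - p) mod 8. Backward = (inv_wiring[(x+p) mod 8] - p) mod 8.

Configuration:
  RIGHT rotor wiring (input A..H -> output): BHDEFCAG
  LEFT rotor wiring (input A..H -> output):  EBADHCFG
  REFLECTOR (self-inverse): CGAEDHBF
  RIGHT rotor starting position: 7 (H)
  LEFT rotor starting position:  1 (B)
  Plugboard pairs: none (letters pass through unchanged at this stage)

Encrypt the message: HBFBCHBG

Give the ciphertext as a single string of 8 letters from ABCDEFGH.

Answer: CFHCECDF

Derivation:
Char 1 ('H'): step: R->0, L->2 (L advanced); H->plug->H->R->G->L->C->refl->A->L'->D->R'->C->plug->C
Char 2 ('B'): step: R->1, L=2; B->plug->B->R->C->L->F->refl->H->L'->H->R'->F->plug->F
Char 3 ('F'): step: R->2, L=2; F->plug->F->R->E->L->D->refl->E->L'->F->R'->H->plug->H
Char 4 ('B'): step: R->3, L=2; B->plug->B->R->C->L->F->refl->H->L'->H->R'->C->plug->C
Char 5 ('C'): step: R->4, L=2; C->plug->C->R->E->L->D->refl->E->L'->F->R'->E->plug->E
Char 6 ('H'): step: R->5, L=2; H->plug->H->R->A->L->G->refl->B->L'->B->R'->C->plug->C
Char 7 ('B'): step: R->6, L=2; B->plug->B->R->A->L->G->refl->B->L'->B->R'->D->plug->D
Char 8 ('G'): step: R->7, L=2; G->plug->G->R->D->L->A->refl->C->L'->G->R'->F->plug->F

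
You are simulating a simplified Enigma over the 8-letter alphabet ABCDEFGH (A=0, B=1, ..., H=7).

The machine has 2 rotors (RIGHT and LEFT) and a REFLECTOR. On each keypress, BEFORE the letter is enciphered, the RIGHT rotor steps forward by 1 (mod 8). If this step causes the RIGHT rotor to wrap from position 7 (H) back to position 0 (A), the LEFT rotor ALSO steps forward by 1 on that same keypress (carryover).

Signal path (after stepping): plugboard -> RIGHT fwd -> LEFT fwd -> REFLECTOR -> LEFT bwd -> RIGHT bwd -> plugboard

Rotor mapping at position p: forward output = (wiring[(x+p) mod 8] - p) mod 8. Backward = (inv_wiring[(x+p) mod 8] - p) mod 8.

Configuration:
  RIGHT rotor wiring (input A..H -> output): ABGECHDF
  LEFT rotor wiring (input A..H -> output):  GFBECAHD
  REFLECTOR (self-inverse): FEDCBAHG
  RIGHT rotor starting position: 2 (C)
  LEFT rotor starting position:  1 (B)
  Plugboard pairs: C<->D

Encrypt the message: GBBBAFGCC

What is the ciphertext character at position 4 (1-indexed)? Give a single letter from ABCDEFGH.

Char 1 ('G'): step: R->3, L=1; G->plug->G->R->G->L->C->refl->D->L'->C->R'->E->plug->E
Char 2 ('B'): step: R->4, L=1; B->plug->B->R->D->L->B->refl->E->L'->A->R'->H->plug->H
Char 3 ('B'): step: R->5, L=1; B->plug->B->R->G->L->C->refl->D->L'->C->R'->A->plug->A
Char 4 ('B'): step: R->6, L=1; B->plug->B->R->H->L->F->refl->A->L'->B->R'->H->plug->H

H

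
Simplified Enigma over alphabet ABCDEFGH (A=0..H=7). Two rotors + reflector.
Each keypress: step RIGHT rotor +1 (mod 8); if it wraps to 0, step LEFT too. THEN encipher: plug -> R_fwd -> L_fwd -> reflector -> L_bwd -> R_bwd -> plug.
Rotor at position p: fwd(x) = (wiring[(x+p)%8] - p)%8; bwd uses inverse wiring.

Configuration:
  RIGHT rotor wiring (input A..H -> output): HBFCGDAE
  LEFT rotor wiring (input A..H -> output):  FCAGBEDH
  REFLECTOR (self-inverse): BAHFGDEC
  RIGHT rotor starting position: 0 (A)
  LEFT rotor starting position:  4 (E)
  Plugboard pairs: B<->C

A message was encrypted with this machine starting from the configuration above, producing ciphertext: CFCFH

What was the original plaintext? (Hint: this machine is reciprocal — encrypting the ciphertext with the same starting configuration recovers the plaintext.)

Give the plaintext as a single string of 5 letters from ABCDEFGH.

Answer: BHBHE

Derivation:
Char 1 ('C'): step: R->1, L=4; C->plug->B->R->E->L->B->refl->A->L'->B->R'->C->plug->B
Char 2 ('F'): step: R->2, L=4; F->plug->F->R->C->L->H->refl->C->L'->H->R'->H->plug->H
Char 3 ('C'): step: R->3, L=4; C->plug->B->R->D->L->D->refl->F->L'->A->R'->C->plug->B
Char 4 ('F'): step: R->4, L=4; F->plug->F->R->F->L->G->refl->E->L'->G->R'->H->plug->H
Char 5 ('H'): step: R->5, L=4; H->plug->H->R->B->L->A->refl->B->L'->E->R'->E->plug->E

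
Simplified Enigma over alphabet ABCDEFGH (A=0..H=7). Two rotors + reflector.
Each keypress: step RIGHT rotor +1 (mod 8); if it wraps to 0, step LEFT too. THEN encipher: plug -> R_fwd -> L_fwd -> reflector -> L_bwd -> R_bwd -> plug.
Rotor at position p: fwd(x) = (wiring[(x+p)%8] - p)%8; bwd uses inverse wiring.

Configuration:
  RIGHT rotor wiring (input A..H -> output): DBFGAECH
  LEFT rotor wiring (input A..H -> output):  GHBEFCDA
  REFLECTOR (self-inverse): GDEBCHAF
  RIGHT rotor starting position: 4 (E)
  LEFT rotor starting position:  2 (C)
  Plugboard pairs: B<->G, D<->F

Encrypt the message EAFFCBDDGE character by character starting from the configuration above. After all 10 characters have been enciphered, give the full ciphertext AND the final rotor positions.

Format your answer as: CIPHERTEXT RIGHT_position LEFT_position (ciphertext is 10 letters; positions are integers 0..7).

Answer: CBDGACGGDF 6 3

Derivation:
Char 1 ('E'): step: R->5, L=2; E->plug->E->R->E->L->B->refl->D->L'->C->R'->C->plug->C
Char 2 ('A'): step: R->6, L=2; A->plug->A->R->E->L->B->refl->D->L'->C->R'->G->plug->B
Char 3 ('F'): step: R->7, L=2; F->plug->D->R->G->L->E->refl->C->L'->B->R'->F->plug->D
Char 4 ('F'): step: R->0, L->3 (L advanced); F->plug->D->R->G->L->E->refl->C->L'->B->R'->B->plug->G
Char 5 ('C'): step: R->1, L=3; C->plug->C->R->F->L->D->refl->B->L'->A->R'->A->plug->A
Char 6 ('B'): step: R->2, L=3; B->plug->G->R->B->L->C->refl->E->L'->G->R'->C->plug->C
Char 7 ('D'): step: R->3, L=3; D->plug->F->R->A->L->B->refl->D->L'->F->R'->B->plug->G
Char 8 ('D'): step: R->4, L=3; D->plug->F->R->F->L->D->refl->B->L'->A->R'->B->plug->G
Char 9 ('G'): step: R->5, L=3; G->plug->B->R->F->L->D->refl->B->L'->A->R'->F->plug->D
Char 10 ('E'): step: R->6, L=3; E->plug->E->R->H->L->G->refl->A->L'->D->R'->D->plug->F
Final: ciphertext=CBDGACGGDF, RIGHT=6, LEFT=3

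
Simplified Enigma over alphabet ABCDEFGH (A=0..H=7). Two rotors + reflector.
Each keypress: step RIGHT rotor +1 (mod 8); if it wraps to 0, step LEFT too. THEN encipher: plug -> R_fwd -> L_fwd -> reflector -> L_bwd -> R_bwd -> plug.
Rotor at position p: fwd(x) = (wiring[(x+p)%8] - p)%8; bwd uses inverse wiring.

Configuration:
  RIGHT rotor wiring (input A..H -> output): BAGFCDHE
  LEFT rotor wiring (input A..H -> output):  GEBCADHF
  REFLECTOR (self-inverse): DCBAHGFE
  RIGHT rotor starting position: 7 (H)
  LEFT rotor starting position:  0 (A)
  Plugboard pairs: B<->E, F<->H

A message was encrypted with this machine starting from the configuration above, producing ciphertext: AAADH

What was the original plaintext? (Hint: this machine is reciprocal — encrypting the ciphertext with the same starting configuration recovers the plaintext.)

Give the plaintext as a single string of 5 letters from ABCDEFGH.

Answer: EEHAG

Derivation:
Char 1 ('A'): step: R->0, L->1 (L advanced); A->plug->A->R->B->L->A->refl->D->L'->A->R'->B->plug->E
Char 2 ('A'): step: R->1, L=1; A->plug->A->R->H->L->F->refl->G->L'->F->R'->B->plug->E
Char 3 ('A'): step: R->2, L=1; A->plug->A->R->E->L->C->refl->B->L'->C->R'->F->plug->H
Char 4 ('D'): step: R->3, L=1; D->plug->D->R->E->L->C->refl->B->L'->C->R'->A->plug->A
Char 5 ('H'): step: R->4, L=1; H->plug->F->R->E->L->C->refl->B->L'->C->R'->G->plug->G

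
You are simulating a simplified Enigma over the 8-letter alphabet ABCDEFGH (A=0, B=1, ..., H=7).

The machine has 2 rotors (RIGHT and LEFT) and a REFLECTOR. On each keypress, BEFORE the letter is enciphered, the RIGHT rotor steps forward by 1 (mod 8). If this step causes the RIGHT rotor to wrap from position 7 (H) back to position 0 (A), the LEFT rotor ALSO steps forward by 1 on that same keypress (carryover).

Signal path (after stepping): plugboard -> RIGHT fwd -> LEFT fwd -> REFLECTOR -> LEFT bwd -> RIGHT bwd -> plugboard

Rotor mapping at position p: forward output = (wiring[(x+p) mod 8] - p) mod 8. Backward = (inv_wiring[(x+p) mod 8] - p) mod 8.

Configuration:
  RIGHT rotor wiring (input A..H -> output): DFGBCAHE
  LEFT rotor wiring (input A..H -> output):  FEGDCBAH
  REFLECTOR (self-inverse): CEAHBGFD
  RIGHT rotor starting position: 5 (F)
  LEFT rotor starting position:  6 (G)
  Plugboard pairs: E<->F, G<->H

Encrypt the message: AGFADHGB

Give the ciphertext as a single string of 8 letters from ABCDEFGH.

Char 1 ('A'): step: R->6, L=6; A->plug->A->R->B->L->B->refl->E->L'->G->R'->B->plug->B
Char 2 ('G'): step: R->7, L=6; G->plug->H->R->A->L->C->refl->A->L'->E->R'->B->plug->B
Char 3 ('F'): step: R->0, L->7 (L advanced); F->plug->E->R->C->L->F->refl->G->L'->B->R'->D->plug->D
Char 4 ('A'): step: R->1, L=7; A->plug->A->R->E->L->E->refl->B->L'->H->R'->E->plug->F
Char 5 ('D'): step: R->2, L=7; D->plug->D->R->G->L->C->refl->A->L'->A->R'->C->plug->C
Char 6 ('H'): step: R->3, L=7; H->plug->G->R->C->L->F->refl->G->L'->B->R'->E->plug->F
Char 7 ('G'): step: R->4, L=7; G->plug->H->R->F->L->D->refl->H->L'->D->R'->C->plug->C
Char 8 ('B'): step: R->5, L=7; B->plug->B->R->C->L->F->refl->G->L'->B->R'->F->plug->E

Answer: BBDFCFCE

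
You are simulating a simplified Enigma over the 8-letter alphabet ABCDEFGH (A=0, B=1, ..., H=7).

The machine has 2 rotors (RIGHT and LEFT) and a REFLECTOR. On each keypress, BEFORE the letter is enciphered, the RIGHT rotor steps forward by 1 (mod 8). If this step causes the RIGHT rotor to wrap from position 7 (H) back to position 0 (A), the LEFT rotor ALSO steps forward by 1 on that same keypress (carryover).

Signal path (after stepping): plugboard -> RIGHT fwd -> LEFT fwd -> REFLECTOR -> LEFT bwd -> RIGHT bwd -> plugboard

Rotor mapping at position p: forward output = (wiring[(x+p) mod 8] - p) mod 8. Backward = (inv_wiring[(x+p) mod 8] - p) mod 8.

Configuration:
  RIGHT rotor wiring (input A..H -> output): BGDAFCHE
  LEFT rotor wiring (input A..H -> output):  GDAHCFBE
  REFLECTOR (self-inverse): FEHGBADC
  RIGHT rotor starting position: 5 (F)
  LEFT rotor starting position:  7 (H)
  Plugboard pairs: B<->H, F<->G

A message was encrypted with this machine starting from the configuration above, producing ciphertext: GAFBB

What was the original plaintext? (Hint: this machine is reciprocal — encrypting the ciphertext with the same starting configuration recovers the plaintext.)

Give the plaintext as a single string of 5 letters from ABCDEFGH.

Char 1 ('G'): step: R->6, L=7; G->plug->F->R->C->L->E->refl->B->L'->D->R'->C->plug->C
Char 2 ('A'): step: R->7, L=7; A->plug->A->R->F->L->D->refl->G->L'->G->R'->F->plug->G
Char 3 ('F'): step: R->0, L->0 (L advanced); F->plug->G->R->H->L->E->refl->B->L'->G->R'->B->plug->H
Char 4 ('B'): step: R->1, L=0; B->plug->H->R->A->L->G->refl->D->L'->B->R'->E->plug->E
Char 5 ('B'): step: R->2, L=0; B->plug->H->R->E->L->C->refl->H->L'->D->R'->C->plug->C

Answer: CGHEC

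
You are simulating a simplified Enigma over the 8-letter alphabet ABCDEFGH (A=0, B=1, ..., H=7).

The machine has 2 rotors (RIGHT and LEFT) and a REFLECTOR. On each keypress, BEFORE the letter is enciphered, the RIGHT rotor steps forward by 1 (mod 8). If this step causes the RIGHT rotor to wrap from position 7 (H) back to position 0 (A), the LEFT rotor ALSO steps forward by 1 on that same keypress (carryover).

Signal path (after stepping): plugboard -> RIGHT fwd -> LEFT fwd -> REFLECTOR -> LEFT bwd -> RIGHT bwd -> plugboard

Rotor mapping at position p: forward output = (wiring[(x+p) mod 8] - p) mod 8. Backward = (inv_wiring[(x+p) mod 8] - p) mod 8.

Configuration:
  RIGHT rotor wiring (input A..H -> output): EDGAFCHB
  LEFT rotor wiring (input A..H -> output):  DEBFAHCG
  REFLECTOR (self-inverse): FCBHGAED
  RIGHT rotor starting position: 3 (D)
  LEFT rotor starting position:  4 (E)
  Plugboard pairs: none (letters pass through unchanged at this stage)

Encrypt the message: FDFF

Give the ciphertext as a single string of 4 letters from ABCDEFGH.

Answer: CGEB

Derivation:
Char 1 ('F'): step: R->4, L=4; F->plug->F->R->H->L->B->refl->C->L'->D->R'->C->plug->C
Char 2 ('D'): step: R->5, L=4; D->plug->D->R->H->L->B->refl->C->L'->D->R'->G->plug->G
Char 3 ('F'): step: R->6, L=4; F->plug->F->R->C->L->G->refl->E->L'->A->R'->E->plug->E
Char 4 ('F'): step: R->7, L=4; F->plug->F->R->G->L->F->refl->A->L'->F->R'->B->plug->B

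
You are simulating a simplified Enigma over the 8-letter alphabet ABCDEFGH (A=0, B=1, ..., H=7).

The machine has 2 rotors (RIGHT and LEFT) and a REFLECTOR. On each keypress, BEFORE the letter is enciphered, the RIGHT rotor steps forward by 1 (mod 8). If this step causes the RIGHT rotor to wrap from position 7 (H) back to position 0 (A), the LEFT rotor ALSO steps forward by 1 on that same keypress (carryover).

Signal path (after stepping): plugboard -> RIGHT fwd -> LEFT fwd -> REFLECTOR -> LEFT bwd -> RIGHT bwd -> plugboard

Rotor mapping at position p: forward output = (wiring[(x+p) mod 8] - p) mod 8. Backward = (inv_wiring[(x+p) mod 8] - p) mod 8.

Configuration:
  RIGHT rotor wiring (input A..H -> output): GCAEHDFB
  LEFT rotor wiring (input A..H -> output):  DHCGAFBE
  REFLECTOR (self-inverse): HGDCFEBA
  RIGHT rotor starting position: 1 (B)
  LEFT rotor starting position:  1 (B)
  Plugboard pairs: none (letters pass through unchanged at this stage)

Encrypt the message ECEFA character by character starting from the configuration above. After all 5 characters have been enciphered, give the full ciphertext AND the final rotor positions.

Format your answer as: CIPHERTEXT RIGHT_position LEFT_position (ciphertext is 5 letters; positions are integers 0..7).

Answer: CAGEF 6 1

Derivation:
Char 1 ('E'): step: R->2, L=1; E->plug->E->R->D->L->H->refl->A->L'->F->R'->C->plug->C
Char 2 ('C'): step: R->3, L=1; C->plug->C->R->A->L->G->refl->B->L'->B->R'->A->plug->A
Char 3 ('E'): step: R->4, L=1; E->plug->E->R->C->L->F->refl->E->L'->E->R'->G->plug->G
Char 4 ('F'): step: R->5, L=1; F->plug->F->R->D->L->H->refl->A->L'->F->R'->E->plug->E
Char 5 ('A'): step: R->6, L=1; A->plug->A->R->H->L->C->refl->D->L'->G->R'->F->plug->F
Final: ciphertext=CAGEF, RIGHT=6, LEFT=1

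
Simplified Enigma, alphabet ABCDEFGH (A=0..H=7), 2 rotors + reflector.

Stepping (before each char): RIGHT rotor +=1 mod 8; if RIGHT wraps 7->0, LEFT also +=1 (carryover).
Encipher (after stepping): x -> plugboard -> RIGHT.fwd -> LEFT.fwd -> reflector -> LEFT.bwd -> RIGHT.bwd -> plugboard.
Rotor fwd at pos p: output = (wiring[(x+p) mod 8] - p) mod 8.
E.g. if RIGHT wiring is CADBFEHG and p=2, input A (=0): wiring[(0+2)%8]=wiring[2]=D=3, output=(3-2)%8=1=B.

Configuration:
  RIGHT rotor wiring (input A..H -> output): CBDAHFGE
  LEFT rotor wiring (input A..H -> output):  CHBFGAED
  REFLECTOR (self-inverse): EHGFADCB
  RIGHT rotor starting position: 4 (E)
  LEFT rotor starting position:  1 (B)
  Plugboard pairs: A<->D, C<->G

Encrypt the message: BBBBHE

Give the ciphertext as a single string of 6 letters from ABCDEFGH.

Char 1 ('B'): step: R->5, L=1; B->plug->B->R->B->L->A->refl->E->L'->C->R'->H->plug->H
Char 2 ('B'): step: R->6, L=1; B->plug->B->R->G->L->C->refl->G->L'->A->R'->A->plug->D
Char 3 ('B'): step: R->7, L=1; B->plug->B->R->D->L->F->refl->D->L'->F->R'->A->plug->D
Char 4 ('B'): step: R->0, L->2 (L advanced); B->plug->B->R->B->L->D->refl->F->L'->H->R'->E->plug->E
Char 5 ('H'): step: R->1, L=2; H->plug->H->R->B->L->D->refl->F->L'->H->R'->C->plug->G
Char 6 ('E'): step: R->2, L=2; E->plug->E->R->E->L->C->refl->G->L'->D->R'->D->plug->A

Answer: HDDEGA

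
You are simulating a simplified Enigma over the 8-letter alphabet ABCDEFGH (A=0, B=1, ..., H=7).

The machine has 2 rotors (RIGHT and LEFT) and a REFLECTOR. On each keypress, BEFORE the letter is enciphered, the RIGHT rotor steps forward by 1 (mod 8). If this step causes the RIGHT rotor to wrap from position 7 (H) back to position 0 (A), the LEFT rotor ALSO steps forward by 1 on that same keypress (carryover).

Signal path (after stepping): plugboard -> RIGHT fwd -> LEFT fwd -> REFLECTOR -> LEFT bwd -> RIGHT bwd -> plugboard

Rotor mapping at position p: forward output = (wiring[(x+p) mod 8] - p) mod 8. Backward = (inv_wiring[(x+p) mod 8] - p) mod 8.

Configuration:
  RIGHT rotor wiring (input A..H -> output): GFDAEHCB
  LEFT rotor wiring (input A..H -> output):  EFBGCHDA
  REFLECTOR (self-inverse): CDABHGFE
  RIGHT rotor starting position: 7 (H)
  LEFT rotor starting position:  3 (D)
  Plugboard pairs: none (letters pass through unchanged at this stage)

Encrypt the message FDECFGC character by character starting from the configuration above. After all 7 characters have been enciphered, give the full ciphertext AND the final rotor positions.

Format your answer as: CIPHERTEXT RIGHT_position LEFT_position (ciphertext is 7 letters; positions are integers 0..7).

Answer: EBBDDAG 6 4

Derivation:
Char 1 ('F'): step: R->0, L->4 (L advanced); F->plug->F->R->H->L->C->refl->A->L'->E->R'->E->plug->E
Char 2 ('D'): step: R->1, L=4; D->plug->D->R->D->L->E->refl->H->L'->C->R'->B->plug->B
Char 3 ('E'): step: R->2, L=4; E->plug->E->R->A->L->G->refl->F->L'->G->R'->B->plug->B
Char 4 ('C'): step: R->3, L=4; C->plug->C->R->E->L->A->refl->C->L'->H->R'->D->plug->D
Char 5 ('F'): step: R->4, L=4; F->plug->F->R->B->L->D->refl->B->L'->F->R'->D->plug->D
Char 6 ('G'): step: R->5, L=4; G->plug->G->R->D->L->E->refl->H->L'->C->R'->A->plug->A
Char 7 ('C'): step: R->6, L=4; C->plug->C->R->A->L->G->refl->F->L'->G->R'->G->plug->G
Final: ciphertext=EBBDDAG, RIGHT=6, LEFT=4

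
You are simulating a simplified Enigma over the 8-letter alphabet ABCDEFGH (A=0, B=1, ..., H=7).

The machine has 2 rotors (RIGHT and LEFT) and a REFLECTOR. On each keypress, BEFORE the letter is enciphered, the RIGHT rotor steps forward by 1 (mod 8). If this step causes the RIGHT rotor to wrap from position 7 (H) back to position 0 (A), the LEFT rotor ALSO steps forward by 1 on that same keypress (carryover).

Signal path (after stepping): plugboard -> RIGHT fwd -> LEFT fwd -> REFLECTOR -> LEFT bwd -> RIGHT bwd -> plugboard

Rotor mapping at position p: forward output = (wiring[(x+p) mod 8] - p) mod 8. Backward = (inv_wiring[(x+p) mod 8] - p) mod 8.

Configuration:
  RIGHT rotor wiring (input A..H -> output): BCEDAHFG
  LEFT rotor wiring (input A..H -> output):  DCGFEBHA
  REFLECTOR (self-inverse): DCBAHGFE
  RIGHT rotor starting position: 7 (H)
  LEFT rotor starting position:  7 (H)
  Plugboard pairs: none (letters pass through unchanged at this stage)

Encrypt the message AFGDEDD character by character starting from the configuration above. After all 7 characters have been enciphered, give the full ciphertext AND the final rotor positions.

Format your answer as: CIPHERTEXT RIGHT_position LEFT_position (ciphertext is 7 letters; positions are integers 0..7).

Answer: GEHECGE 6 0

Derivation:
Char 1 ('A'): step: R->0, L->0 (L advanced); A->plug->A->R->B->L->C->refl->B->L'->F->R'->G->plug->G
Char 2 ('F'): step: R->1, L=0; F->plug->F->R->E->L->E->refl->H->L'->G->R'->E->plug->E
Char 3 ('G'): step: R->2, L=0; G->plug->G->R->H->L->A->refl->D->L'->A->R'->H->plug->H
Char 4 ('D'): step: R->3, L=0; D->plug->D->R->C->L->G->refl->F->L'->D->R'->E->plug->E
Char 5 ('E'): step: R->4, L=0; E->plug->E->R->F->L->B->refl->C->L'->B->R'->C->plug->C
Char 6 ('D'): step: R->5, L=0; D->plug->D->R->E->L->E->refl->H->L'->G->R'->G->plug->G
Char 7 ('D'): step: R->6, L=0; D->plug->D->R->E->L->E->refl->H->L'->G->R'->E->plug->E
Final: ciphertext=GEHECGE, RIGHT=6, LEFT=0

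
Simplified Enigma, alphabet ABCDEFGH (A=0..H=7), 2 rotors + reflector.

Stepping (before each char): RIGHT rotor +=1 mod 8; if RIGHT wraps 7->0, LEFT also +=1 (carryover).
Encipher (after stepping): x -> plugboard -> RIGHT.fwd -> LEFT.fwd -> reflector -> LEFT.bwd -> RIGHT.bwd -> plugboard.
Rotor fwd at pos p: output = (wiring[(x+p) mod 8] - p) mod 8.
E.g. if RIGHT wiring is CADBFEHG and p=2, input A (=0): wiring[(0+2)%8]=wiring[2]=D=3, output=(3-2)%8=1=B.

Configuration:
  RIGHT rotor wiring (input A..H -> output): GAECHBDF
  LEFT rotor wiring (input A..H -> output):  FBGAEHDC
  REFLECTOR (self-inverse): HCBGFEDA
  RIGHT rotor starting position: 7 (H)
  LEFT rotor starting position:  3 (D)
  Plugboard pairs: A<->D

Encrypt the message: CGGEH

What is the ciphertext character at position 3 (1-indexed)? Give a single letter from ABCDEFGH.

Char 1 ('C'): step: R->0, L->4 (L advanced); C->plug->C->R->E->L->B->refl->C->L'->G->R'->A->plug->D
Char 2 ('G'): step: R->1, L=4; G->plug->G->R->E->L->B->refl->C->L'->G->R'->D->plug->A
Char 3 ('G'): step: R->2, L=4; G->plug->G->R->E->L->B->refl->C->L'->G->R'->H->plug->H

H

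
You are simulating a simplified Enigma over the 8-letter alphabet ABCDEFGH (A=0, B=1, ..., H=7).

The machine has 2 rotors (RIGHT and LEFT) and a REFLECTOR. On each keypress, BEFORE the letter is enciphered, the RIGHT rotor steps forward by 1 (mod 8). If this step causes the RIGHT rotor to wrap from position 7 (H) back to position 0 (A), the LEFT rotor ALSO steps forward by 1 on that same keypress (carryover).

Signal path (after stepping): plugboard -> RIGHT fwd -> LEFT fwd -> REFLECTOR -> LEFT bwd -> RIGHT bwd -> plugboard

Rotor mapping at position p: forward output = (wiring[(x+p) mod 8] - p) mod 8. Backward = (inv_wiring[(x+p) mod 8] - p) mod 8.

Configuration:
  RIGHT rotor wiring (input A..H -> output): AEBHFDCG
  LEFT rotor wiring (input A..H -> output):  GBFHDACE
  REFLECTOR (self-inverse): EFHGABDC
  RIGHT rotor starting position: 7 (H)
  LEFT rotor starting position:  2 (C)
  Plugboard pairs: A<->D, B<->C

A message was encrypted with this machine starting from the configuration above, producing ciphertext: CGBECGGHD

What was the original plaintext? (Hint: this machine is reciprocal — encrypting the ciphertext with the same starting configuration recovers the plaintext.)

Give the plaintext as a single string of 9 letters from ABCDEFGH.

Char 1 ('C'): step: R->0, L->3 (L advanced); C->plug->B->R->E->L->B->refl->F->L'->C->R'->G->plug->G
Char 2 ('G'): step: R->1, L=3; G->plug->G->R->F->L->D->refl->G->L'->G->R'->C->plug->B
Char 3 ('B'): step: R->2, L=3; B->plug->C->R->D->L->H->refl->C->L'->H->R'->A->plug->D
Char 4 ('E'): step: R->3, L=3; E->plug->E->R->D->L->H->refl->C->L'->H->R'->D->plug->A
Char 5 ('C'): step: R->4, L=3; C->plug->B->R->H->L->C->refl->H->L'->D->R'->H->plug->H
Char 6 ('G'): step: R->5, L=3; G->plug->G->R->C->L->F->refl->B->L'->E->R'->F->plug->F
Char 7 ('G'): step: R->6, L=3; G->plug->G->R->H->L->C->refl->H->L'->D->R'->E->plug->E
Char 8 ('H'): step: R->7, L=3; H->plug->H->R->D->L->H->refl->C->L'->H->R'->A->plug->D
Char 9 ('D'): step: R->0, L->4 (L advanced); D->plug->A->R->A->L->H->refl->C->L'->E->R'->B->plug->C

Answer: GBDAHFEDC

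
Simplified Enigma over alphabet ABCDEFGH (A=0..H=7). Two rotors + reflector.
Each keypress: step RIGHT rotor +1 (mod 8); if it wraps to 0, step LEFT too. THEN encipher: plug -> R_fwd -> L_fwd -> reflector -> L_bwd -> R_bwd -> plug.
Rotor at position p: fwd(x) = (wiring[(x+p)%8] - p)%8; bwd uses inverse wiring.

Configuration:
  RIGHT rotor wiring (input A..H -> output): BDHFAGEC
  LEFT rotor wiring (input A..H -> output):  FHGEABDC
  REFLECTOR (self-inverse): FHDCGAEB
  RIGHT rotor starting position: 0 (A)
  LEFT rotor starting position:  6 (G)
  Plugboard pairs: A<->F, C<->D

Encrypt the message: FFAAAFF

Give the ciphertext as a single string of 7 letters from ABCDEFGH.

Char 1 ('F'): step: R->1, L=6; F->plug->A->R->C->L->H->refl->B->L'->D->R'->F->plug->A
Char 2 ('F'): step: R->2, L=6; F->plug->A->R->F->L->G->refl->E->L'->B->R'->H->plug->H
Char 3 ('A'): step: R->3, L=6; A->plug->F->R->G->L->C->refl->D->L'->H->R'->E->plug->E
Char 4 ('A'): step: R->4, L=6; A->plug->F->R->H->L->D->refl->C->L'->G->R'->D->plug->C
Char 5 ('A'): step: R->5, L=6; A->plug->F->R->C->L->H->refl->B->L'->D->R'->H->plug->H
Char 6 ('F'): step: R->6, L=6; F->plug->A->R->G->L->C->refl->D->L'->H->R'->F->plug->A
Char 7 ('F'): step: R->7, L=6; F->plug->A->R->D->L->B->refl->H->L'->C->R'->B->plug->B

Answer: AHECHAB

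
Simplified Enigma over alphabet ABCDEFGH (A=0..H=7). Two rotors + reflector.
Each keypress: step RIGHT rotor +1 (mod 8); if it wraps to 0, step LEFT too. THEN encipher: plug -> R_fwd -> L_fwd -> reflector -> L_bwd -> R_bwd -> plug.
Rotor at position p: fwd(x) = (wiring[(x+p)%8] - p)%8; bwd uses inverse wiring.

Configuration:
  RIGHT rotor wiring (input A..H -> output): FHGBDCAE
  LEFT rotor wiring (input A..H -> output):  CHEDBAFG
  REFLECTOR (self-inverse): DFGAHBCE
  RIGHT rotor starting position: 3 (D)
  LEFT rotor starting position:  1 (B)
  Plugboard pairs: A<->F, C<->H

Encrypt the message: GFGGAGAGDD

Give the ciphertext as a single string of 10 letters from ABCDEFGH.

Answer: DGCCFHCFAB

Derivation:
Char 1 ('G'): step: R->4, L=1; G->plug->G->R->C->L->C->refl->G->L'->A->R'->D->plug->D
Char 2 ('F'): step: R->5, L=1; F->plug->A->R->F->L->E->refl->H->L'->E->R'->G->plug->G
Char 3 ('G'): step: R->6, L=1; G->plug->G->R->F->L->E->refl->H->L'->E->R'->H->plug->C
Char 4 ('G'): step: R->7, L=1; G->plug->G->R->D->L->A->refl->D->L'->B->R'->H->plug->C
Char 5 ('A'): step: R->0, L->2 (L advanced); A->plug->F->R->C->L->H->refl->E->L'->F->R'->A->plug->F
Char 6 ('G'): step: R->1, L=2; G->plug->G->R->D->L->G->refl->C->L'->A->R'->C->plug->H
Char 7 ('A'): step: R->2, L=2; A->plug->F->R->C->L->H->refl->E->L'->F->R'->H->plug->C
Char 8 ('G'): step: R->3, L=2; G->plug->G->R->E->L->D->refl->A->L'->G->R'->A->plug->F
Char 9 ('D'): step: R->4, L=2; D->plug->D->R->A->L->C->refl->G->L'->D->R'->F->plug->A
Char 10 ('D'): step: R->5, L=2; D->plug->D->R->A->L->C->refl->G->L'->D->R'->B->plug->B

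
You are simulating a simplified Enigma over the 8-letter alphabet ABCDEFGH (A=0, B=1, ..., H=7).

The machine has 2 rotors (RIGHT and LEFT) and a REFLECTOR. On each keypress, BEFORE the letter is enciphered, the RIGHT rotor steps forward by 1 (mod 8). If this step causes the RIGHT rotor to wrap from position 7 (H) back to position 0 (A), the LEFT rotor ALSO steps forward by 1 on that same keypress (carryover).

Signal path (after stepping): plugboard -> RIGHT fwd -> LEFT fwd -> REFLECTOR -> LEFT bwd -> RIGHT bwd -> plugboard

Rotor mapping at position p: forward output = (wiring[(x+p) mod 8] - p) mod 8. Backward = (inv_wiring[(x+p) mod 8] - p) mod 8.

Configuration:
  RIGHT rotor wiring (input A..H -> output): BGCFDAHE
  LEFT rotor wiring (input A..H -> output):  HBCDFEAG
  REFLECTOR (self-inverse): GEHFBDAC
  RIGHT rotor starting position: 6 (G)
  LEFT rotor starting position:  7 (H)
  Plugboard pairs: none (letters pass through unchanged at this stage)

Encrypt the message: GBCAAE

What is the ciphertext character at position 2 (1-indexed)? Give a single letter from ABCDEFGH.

Char 1 ('G'): step: R->7, L=7; G->plug->G->R->B->L->A->refl->G->L'->F->R'->A->plug->A
Char 2 ('B'): step: R->0, L->0 (L advanced); B->plug->B->R->G->L->A->refl->G->L'->H->R'->G->plug->G

G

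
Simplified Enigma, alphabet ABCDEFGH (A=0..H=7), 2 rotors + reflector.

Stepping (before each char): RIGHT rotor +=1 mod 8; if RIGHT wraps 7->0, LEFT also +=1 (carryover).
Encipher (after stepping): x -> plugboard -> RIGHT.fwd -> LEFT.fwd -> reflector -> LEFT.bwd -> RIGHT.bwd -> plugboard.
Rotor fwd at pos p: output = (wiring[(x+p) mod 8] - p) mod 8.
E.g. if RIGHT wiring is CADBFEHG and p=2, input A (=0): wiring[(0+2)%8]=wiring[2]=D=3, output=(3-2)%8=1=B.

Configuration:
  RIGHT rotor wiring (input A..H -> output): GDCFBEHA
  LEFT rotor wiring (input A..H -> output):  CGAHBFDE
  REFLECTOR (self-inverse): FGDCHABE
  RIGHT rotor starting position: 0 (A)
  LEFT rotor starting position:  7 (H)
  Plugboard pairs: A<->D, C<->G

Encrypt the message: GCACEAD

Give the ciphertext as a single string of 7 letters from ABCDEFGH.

Char 1 ('G'): step: R->1, L=7; G->plug->C->R->E->L->A->refl->F->L'->A->R'->D->plug->A
Char 2 ('C'): step: R->2, L=7; C->plug->G->R->E->L->A->refl->F->L'->A->R'->A->plug->D
Char 3 ('A'): step: R->3, L=7; A->plug->D->R->E->L->A->refl->F->L'->A->R'->G->plug->C
Char 4 ('C'): step: R->4, L=7; C->plug->G->R->G->L->G->refl->B->L'->D->R'->C->plug->G
Char 5 ('E'): step: R->5, L=7; E->plug->E->R->G->L->G->refl->B->L'->D->R'->C->plug->G
Char 6 ('A'): step: R->6, L=7; A->plug->D->R->F->L->C->refl->D->L'->B->R'->A->plug->D
Char 7 ('D'): step: R->7, L=7; D->plug->A->R->B->L->D->refl->C->L'->F->R'->G->plug->C

Answer: ADCGGDC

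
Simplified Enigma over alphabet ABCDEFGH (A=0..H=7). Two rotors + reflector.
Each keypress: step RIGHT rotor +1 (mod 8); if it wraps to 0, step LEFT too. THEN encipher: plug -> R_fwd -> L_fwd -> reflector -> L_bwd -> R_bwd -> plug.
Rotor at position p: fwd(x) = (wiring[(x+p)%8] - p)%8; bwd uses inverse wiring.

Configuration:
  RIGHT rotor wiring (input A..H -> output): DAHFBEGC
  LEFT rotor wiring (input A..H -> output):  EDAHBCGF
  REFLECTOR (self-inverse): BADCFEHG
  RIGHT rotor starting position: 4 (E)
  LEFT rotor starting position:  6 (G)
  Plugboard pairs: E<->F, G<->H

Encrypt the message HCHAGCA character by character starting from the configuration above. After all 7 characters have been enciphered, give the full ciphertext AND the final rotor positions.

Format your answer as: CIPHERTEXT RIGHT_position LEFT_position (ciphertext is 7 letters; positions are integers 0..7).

Answer: CADEHEC 3 7

Derivation:
Char 1 ('H'): step: R->5, L=6; H->plug->G->R->A->L->A->refl->B->L'->F->R'->C->plug->C
Char 2 ('C'): step: R->6, L=6; C->plug->C->R->F->L->B->refl->A->L'->A->R'->A->plug->A
Char 3 ('H'): step: R->7, L=6; H->plug->G->R->F->L->B->refl->A->L'->A->R'->D->plug->D
Char 4 ('A'): step: R->0, L->7 (L advanced); A->plug->A->R->D->L->B->refl->A->L'->E->R'->F->plug->E
Char 5 ('G'): step: R->1, L=7; G->plug->H->R->C->L->E->refl->F->L'->B->R'->G->plug->H
Char 6 ('C'): step: R->2, L=7; C->plug->C->R->H->L->H->refl->G->L'->A->R'->F->plug->E
Char 7 ('A'): step: R->3, L=7; A->plug->A->R->C->L->E->refl->F->L'->B->R'->C->plug->C
Final: ciphertext=CADEHEC, RIGHT=3, LEFT=7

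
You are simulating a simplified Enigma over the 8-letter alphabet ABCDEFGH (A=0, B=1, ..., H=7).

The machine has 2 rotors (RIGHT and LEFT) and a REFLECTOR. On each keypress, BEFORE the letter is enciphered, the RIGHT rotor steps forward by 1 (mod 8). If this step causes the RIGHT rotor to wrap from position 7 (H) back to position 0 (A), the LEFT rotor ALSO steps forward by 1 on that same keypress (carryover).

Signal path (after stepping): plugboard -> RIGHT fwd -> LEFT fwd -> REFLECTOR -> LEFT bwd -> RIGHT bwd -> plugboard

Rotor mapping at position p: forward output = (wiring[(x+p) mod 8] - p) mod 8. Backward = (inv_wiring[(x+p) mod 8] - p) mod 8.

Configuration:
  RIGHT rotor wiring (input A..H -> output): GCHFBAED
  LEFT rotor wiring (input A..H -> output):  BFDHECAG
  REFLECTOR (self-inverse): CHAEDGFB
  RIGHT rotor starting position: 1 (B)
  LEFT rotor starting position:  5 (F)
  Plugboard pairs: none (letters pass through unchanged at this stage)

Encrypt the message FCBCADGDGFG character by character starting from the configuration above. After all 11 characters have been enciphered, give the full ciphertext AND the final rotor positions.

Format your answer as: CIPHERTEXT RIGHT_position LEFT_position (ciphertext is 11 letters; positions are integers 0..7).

Answer: BEFHDHAADCA 4 6

Derivation:
Char 1 ('F'): step: R->2, L=5; F->plug->F->R->B->L->D->refl->E->L'->D->R'->B->plug->B
Char 2 ('C'): step: R->3, L=5; C->plug->C->R->F->L->G->refl->F->L'->A->R'->E->plug->E
Char 3 ('B'): step: R->4, L=5; B->plug->B->R->E->L->A->refl->C->L'->G->R'->F->plug->F
Char 4 ('C'): step: R->5, L=5; C->plug->C->R->G->L->C->refl->A->L'->E->R'->H->plug->H
Char 5 ('A'): step: R->6, L=5; A->plug->A->R->G->L->C->refl->A->L'->E->R'->D->plug->D
Char 6 ('D'): step: R->7, L=5; D->plug->D->R->A->L->F->refl->G->L'->F->R'->H->plug->H
Char 7 ('G'): step: R->0, L->6 (L advanced); G->plug->G->R->E->L->F->refl->G->L'->G->R'->A->plug->A
Char 8 ('D'): step: R->1, L=6; D->plug->D->R->A->L->C->refl->A->L'->B->R'->A->plug->A
Char 9 ('G'): step: R->2, L=6; G->plug->G->R->E->L->F->refl->G->L'->G->R'->D->plug->D
Char 10 ('F'): step: R->3, L=6; F->plug->F->R->D->L->H->refl->B->L'->F->R'->C->plug->C
Char 11 ('G'): step: R->4, L=6; G->plug->G->R->D->L->H->refl->B->L'->F->R'->A->plug->A
Final: ciphertext=BEFHDHAADCA, RIGHT=4, LEFT=6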